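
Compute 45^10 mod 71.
32

Use repeated squaring. Binary(10) = 1010. Walk through the bits of the exponent 10 left-to-right: at each bit after the leading one, square the running value, then multiply by 45 if the bit is 1 (always reducing mod 71):
  bit 1 = 1 (leading): start with 45.
  bit 2 = 0: square 45^2 = 2025 ≡ 37 (mod 71).
  bit 3 = 1: square 37^2 = 1369 ≡ 20; bit is 1, so multiply 20·45 = 900 ≡ 48 (mod 71).
  bit 4 = 0: square 48^2 = 2304 ≡ 32 (mod 71).
Final value: 45^10 ≡ 32 (mod 71).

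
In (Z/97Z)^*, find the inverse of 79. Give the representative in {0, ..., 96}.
79^(−1) ≡ 70 (mod 97)

Apply the extended Euclidean algorithm to (97, 79), tracking rows (r, s, t) with s·97 + t·79 = r. Each division r_prev = q·r_cur + r_new produces the new row as (previous row) − q·(current row):
  row A: (97, 1, 0)   [1·97 + 0·79 = 97]
  row B: (79, 0, 1)   [0·97 + 1·79 = 79]
  97 = 1·79 + 18   → row C = row A − 1·row B = (18, 1, −1)   [check: 1·97 − 1·79 = 18]
  79 = 4·18 + 7   → row D = row B − 4·row C = (7, −4, 5)   [check: −4·97 + 5·79 = 7]
  18 = 2·7 + 4   → row E = row C − 2·row D = (4, 9, −11)   [check: 9·97 − 11·79 = 4]
  7 = 1·4 + 3   → row F = row D − 1·row E = (3, −13, 16)   [check: −13·97 + 16·79 = 3]
  4 = 1·3 + 1   → row G = row E − 1·row F = (1, 22, −27)   [check: 22·97 − 27·79 = 1]
  3 = 3·1 + 0   → remainder 0, stop. gcd = 1 (last nonzero row G).
The gcd is 1, so 79 is invertible mod 97. The last nonzero row gives 22·97 − 27·79 = 1, so t = −27. So 79^(−1) ≡ −27 ≡ 70 (mod 97). Verify: 79 · 70 = 5530 ≡ 1 (mod 97). ✓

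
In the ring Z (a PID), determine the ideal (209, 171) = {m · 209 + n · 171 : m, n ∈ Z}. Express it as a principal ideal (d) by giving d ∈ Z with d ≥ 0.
In the PID Z, (a, b) is generated by gcd(a, b). Compute gcd(209, 171) with the extended Euclidean algorithm, tracking rows (r, s, t) with s·209 + t·171 = r:
  row A: (209, 1, 0)   [1·209 + 0·171 = 209]
  row B: (171, 0, 1)   [0·209 + 1·171 = 171]
  209 = 1·171 + 38   → row C = row A − 1·row B = (38, 1, −1)   [check: 1·209 − 1·171 = 38]
  171 = 4·38 + 19   → row D = row B − 4·row C = (19, −4, 5)   [check: −4·209 + 5·171 = 19]
  38 = 2·19 + 0   → remainder 0, stop. gcd = 19 (last nonzero row D).
So gcd(209, 171) = 19, with Bézout identity −4·209 + 5·171 = 19. Containment (⊇): the Bézout identity exhibits 19 as an element of (209, 171), giving (19) ⊆ (209, 171). Containment (⊆): since 19 | 209 and 19 | 171 (209 = 19·11, 171 = 19·9), every Z-linear combination of 209 and 171 is divisible by 19, so (209, 171) ⊆ (19). Therefore (209, 171) = (19), d = 19.

Final answer: (209, 171) = (19); d = 19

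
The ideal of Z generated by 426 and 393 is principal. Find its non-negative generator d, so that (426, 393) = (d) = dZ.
In the PID Z, (a, b) is generated by gcd(a, b). Compute gcd(426, 393) with the extended Euclidean algorithm, tracking rows (r, s, t) with s·426 + t·393 = r:
  row A: (426, 1, 0)   [1·426 + 0·393 = 426]
  row B: (393, 0, 1)   [0·426 + 1·393 = 393]
  426 = 1·393 + 33   → row C = row A − 1·row B = (33, 1, −1)   [check: 1·426 − 1·393 = 33]
  393 = 11·33 + 30   → row D = row B − 11·row C = (30, −11, 12)   [check: −11·426 + 12·393 = 30]
  33 = 1·30 + 3   → row E = row C − 1·row D = (3, 12, −13)   [check: 12·426 − 13·393 = 3]
  30 = 10·3 + 0   → remainder 0, stop. gcd = 3 (last nonzero row E).
So gcd(426, 393) = 3, with Bézout identity 12·426 − 13·393 = 3. Containment (⊇): the Bézout identity exhibits 3 as an element of (426, 393), giving (3) ⊆ (426, 393). Containment (⊆): since 3 | 426 and 3 | 393 (426 = 3·142, 393 = 3·131), every Z-linear combination of 426 and 393 is divisible by 3, so (426, 393) ⊆ (3). Therefore (426, 393) = (3), d = 3.

Final answer: (426, 393) = (3); d = 3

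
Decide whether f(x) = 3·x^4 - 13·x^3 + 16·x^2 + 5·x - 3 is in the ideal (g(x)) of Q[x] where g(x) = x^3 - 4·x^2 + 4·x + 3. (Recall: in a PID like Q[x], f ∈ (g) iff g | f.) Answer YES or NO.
YES

In Q[x] the ideal (g) consists of all multiples of g, so f ∈ (g) iff g | f, i.e. iff the remainder of f on division by g is 0. Divide f by g (g is monic, so eliminate the leading term of the running remainder at each step):
  leading term 3·x^4: subtract (3·x)·g(x) = 3·x^4 - 12·x^3 + 12·x^2 + 9·x, leaving -x^3 + 4·x^2 - 4·x - 3
  leading term -x^3: subtract (-1)·g(x) = -x^3 + 4·x^2 - 4·x - 3, leaving 0
The remainder is 0, so f(x) = g(x) · h(x) with h(x) = 3·x - 1. Hence g | f, i.e. f ∈ (g).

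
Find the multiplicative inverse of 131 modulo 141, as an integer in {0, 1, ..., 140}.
Apply the extended Euclidean algorithm to (141, 131), tracking rows (r, s, t) with s·141 + t·131 = r. Each division r_prev = q·r_cur + r_new produces the new row as (previous row) − q·(current row):
  row A: (141, 1, 0)   [1·141 + 0·131 = 141]
  row B: (131, 0, 1)   [0·141 + 1·131 = 131]
  141 = 1·131 + 10   → row C = row A − 1·row B = (10, 1, −1)   [check: 1·141 − 1·131 = 10]
  131 = 13·10 + 1   → row D = row B − 13·row C = (1, −13, 14)   [check: −13·141 + 14·131 = 1]
  10 = 10·1 + 0   → remainder 0, stop. gcd = 1 (last nonzero row D).
The gcd is 1, so 131 is invertible mod 141. The last nonzero row gives −13·141 + 14·131 = 1, so t = 14. So 131^(−1) ≡ 14 (mod 141). Verify: 131 · 14 = 1834 ≡ 1 (mod 141). ✓

Final answer: 131^(−1) ≡ 14 (mod 141)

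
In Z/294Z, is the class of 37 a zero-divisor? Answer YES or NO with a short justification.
NO

gcd(37, 294) = 1, so 37 is a unit in Z/294Z (it has a multiplicative inverse). A unit cannot be a zero-divisor: if 37·b ≡ 0 then multiplying both sides by 37^(−1) gives b ≡ 0. So 37 is not a zero-divisor.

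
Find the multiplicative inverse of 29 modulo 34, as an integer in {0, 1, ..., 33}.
29^(−1) ≡ 27 (mod 34)

Apply the extended Euclidean algorithm to (34, 29), tracking rows (r, s, t) with s·34 + t·29 = r. Each division r_prev = q·r_cur + r_new produces the new row as (previous row) − q·(current row):
  row A: (34, 1, 0)   [1·34 + 0·29 = 34]
  row B: (29, 0, 1)   [0·34 + 1·29 = 29]
  34 = 1·29 + 5   → row C = row A − 1·row B = (5, 1, −1)   [check: 1·34 − 1·29 = 5]
  29 = 5·5 + 4   → row D = row B − 5·row C = (4, −5, 6)   [check: −5·34 + 6·29 = 4]
  5 = 1·4 + 1   → row E = row C − 1·row D = (1, 6, −7)   [check: 6·34 − 7·29 = 1]
  4 = 4·1 + 0   → remainder 0, stop. gcd = 1 (last nonzero row E).
The gcd is 1, so 29 is invertible mod 34. The last nonzero row gives 6·34 − 7·29 = 1, so t = −7. So 29^(−1) ≡ −7 ≡ 27 (mod 34). Verify: 29 · 27 = 783 ≡ 1 (mod 34). ✓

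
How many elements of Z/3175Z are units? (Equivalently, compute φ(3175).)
Z/3175Z has φ(3175) = 2520 units

An element a ∈ Z/3175Z is a unit iff gcd(a, 3175) = 1, so the number of units is φ(3175). φ is multiplicative, with φ(p^e) = p^e − p^(e−1). Factorise 3175 = 5^2 · 127. Then
  φ(3175) = (5^2 − 5^1) · (127 − 1) = 20 · 126 = 2520.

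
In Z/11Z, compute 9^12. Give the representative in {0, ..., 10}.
Use repeated squaring. Binary(12) = 1100. Walk through the bits of the exponent 12 left-to-right: at each bit after the leading one, square the running value, then multiply by 9 if the bit is 1 (always reducing mod 11):
  bit 1 = 1 (leading): start with 9.
  bit 2 = 1: square 9^2 = 81 ≡ 4; bit is 1, so multiply 4·9 = 36 ≡ 3 (mod 11).
  bit 3 = 0: square 3^2 = 9 (mod 11).
  bit 4 = 0: square 9^2 = 81 ≡ 4 (mod 11).
Final value: 9^12 ≡ 4 (mod 11).

Final answer: 4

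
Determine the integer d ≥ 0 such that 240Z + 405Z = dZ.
In the PID Z, (a, b) is generated by gcd(a, b). Compute gcd(405, 240) with the extended Euclidean algorithm, tracking rows (r, s, t) with s·405 + t·240 = r:
  row A: (405, 1, 0)   [1·405 + 0·240 = 405]
  row B: (240, 0, 1)   [0·405 + 1·240 = 240]
  405 = 1·240 + 165   → row C = row A − 1·row B = (165, 1, −1)   [check: 1·405 − 1·240 = 165]
  240 = 1·165 + 75   → row D = row B − 1·row C = (75, −1, 2)   [check: −1·405 + 2·240 = 75]
  165 = 2·75 + 15   → row E = row C − 2·row D = (15, 3, −5)   [check: 3·405 − 5·240 = 15]
  75 = 5·15 + 0   → remainder 0, stop. gcd = 15 (last nonzero row E).
So gcd(240, 405) = 15, with Bézout identity 3·405 − 5·240 = 15. Containment (⊇): the Bézout identity exhibits 15 as an element of (240, 405), giving (15) ⊆ (240, 405). Containment (⊆): since 15 | 240 and 15 | 405 (240 = 15·16, 405 = 15·27), every Z-linear combination of 240 and 405 is divisible by 15, so (240, 405) ⊆ (15). Therefore (240, 405) = (15), d = 15.

Final answer: (240, 405) = (15); d = 15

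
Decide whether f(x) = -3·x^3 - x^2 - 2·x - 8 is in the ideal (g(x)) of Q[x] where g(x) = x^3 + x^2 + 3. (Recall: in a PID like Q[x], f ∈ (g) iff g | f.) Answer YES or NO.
In Q[x] the ideal (g) consists of all multiples of g, so f ∈ (g) iff g | f, i.e. iff the remainder of f on division by g is 0. Divide f by g (g is monic, so eliminate the leading term of the running remainder at each step):
  leading term -3·x^3: subtract (-3)·g(x) = -3·x^3 - 3·x^2 - 9, leaving 2·x^2 - 2·x + 1
The remainder r(x) = 2·x^2 - 2·x + 1 ≠ 0 (and deg r < deg g), so g ∤ f, i.e. f ∉ (g).

Final answer: NO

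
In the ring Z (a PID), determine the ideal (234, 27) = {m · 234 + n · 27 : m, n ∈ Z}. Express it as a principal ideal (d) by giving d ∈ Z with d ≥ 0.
In the PID Z, (a, b) is generated by gcd(a, b). Compute gcd(234, 27) with the extended Euclidean algorithm, tracking rows (r, s, t) with s·234 + t·27 = r:
  row A: (234, 1, 0)   [1·234 + 0·27 = 234]
  row B: (27, 0, 1)   [0·234 + 1·27 = 27]
  234 = 8·27 + 18   → row C = row A − 8·row B = (18, 1, −8)   [check: 1·234 − 8·27 = 18]
  27 = 1·18 + 9   → row D = row B − 1·row C = (9, −1, 9)   [check: −1·234 + 9·27 = 9]
  18 = 2·9 + 0   → remainder 0, stop. gcd = 9 (last nonzero row D).
So gcd(234, 27) = 9, with Bézout identity −1·234 + 9·27 = 9. Containment (⊇): the Bézout identity exhibits 9 as an element of (234, 27), giving (9) ⊆ (234, 27). Containment (⊆): since 9 | 234 and 9 | 27 (234 = 9·26, 27 = 9·3), every Z-linear combination of 234 and 27 is divisible by 9, so (234, 27) ⊆ (9). Therefore (234, 27) = (9), d = 9.

Final answer: (234, 27) = (9); d = 9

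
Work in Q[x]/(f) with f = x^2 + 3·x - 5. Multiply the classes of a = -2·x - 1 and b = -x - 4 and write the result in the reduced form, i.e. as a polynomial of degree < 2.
First multiply in Q[x] without reducing: a · b = 2·x^2 + 9·x + 4. Now divide by f(x) = x^2 + 3·x - 5, eliminating the leading term at each step:
  leading term 2·x^2: subtract (2)·f(x) = 2·x^2 + 6·x - 10, leaving 3·x + 14
The degree is now < 2, so this is the remainder. Hence a · b ≡ 3·x + 14 in Q[x]/(f).

Final answer: a · b ≡ 3·x + 14 (mod f(x))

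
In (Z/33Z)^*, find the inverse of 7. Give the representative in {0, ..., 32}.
7^(−1) ≡ 19 (mod 33)

Apply the extended Euclidean algorithm to (33, 7), tracking rows (r, s, t) with s·33 + t·7 = r. Each division r_prev = q·r_cur + r_new produces the new row as (previous row) − q·(current row):
  row A: (33, 1, 0)   [1·33 + 0·7 = 33]
  row B: (7, 0, 1)   [0·33 + 1·7 = 7]
  33 = 4·7 + 5   → row C = row A − 4·row B = (5, 1, −4)   [check: 1·33 − 4·7 = 5]
  7 = 1·5 + 2   → row D = row B − 1·row C = (2, −1, 5)   [check: −1·33 + 5·7 = 2]
  5 = 2·2 + 1   → row E = row C − 2·row D = (1, 3, −14)   [check: 3·33 − 14·7 = 1]
  2 = 2·1 + 0   → remainder 0, stop. gcd = 1 (last nonzero row E).
The gcd is 1, so 7 is invertible mod 33. The last nonzero row gives 3·33 − 14·7 = 1, so t = −14. So 7^(−1) ≡ −14 ≡ 19 (mod 33). Verify: 7 · 19 = 133 ≡ 1 (mod 33). ✓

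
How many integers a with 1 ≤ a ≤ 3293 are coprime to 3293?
The number of a ∈ {1, ..., 3293} with gcd(a, 3293) = 1 is by definition Euler's totient φ(3293). φ is multiplicative, with φ(p^e) = p^e − p^(e−1). Factorise 3293 = 37 · 89. Then
  φ(3293) = (37 − 1) · (89 − 1) = 36 · 88 = 3168.
So there are 3168 such integers.

Final answer: 3168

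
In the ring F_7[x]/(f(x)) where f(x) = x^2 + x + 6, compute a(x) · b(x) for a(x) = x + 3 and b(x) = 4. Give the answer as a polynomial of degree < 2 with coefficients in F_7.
Multiply as integer polynomials: a · b = 4·x + 12. Reducing coefficients mod 7: a · b ≡ 4·x + 5. This already has degree < 2, so no reduction by f is needed. Hence a · b ≡ 4·x + 5 in F_7[x]/(f).

Final answer: a · b ≡ 4·x + 5 (mod f(x))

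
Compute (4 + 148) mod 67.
18

Reduce the summands first: 148 ≡ 14 (mod 67), so 4 + 148 ≡ 4 + 14 (mod 67). 4 + 14 = 18; 18 = 0·67 + 18, so (4 + 148) mod 67 = 18.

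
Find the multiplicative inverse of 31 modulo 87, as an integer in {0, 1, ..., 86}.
31^(−1) ≡ 73 (mod 87)

Apply the extended Euclidean algorithm to (87, 31), tracking rows (r, s, t) with s·87 + t·31 = r. Each division r_prev = q·r_cur + r_new produces the new row as (previous row) − q·(current row):
  row A: (87, 1, 0)   [1·87 + 0·31 = 87]
  row B: (31, 0, 1)   [0·87 + 1·31 = 31]
  87 = 2·31 + 25   → row C = row A − 2·row B = (25, 1, −2)   [check: 1·87 − 2·31 = 25]
  31 = 1·25 + 6   → row D = row B − 1·row C = (6, −1, 3)   [check: −1·87 + 3·31 = 6]
  25 = 4·6 + 1   → row E = row C − 4·row D = (1, 5, −14)   [check: 5·87 − 14·31 = 1]
  6 = 6·1 + 0   → remainder 0, stop. gcd = 1 (last nonzero row E).
The gcd is 1, so 31 is invertible mod 87. The last nonzero row gives 5·87 − 14·31 = 1, so t = −14. So 31^(−1) ≡ −14 ≡ 73 (mod 87). Verify: 31 · 73 = 2263 ≡ 1 (mod 87). ✓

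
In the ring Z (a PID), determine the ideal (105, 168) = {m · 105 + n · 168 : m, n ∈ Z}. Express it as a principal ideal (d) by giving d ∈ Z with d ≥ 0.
In the PID Z, (a, b) is generated by gcd(a, b). Compute gcd(168, 105) with the extended Euclidean algorithm, tracking rows (r, s, t) with s·168 + t·105 = r:
  row A: (168, 1, 0)   [1·168 + 0·105 = 168]
  row B: (105, 0, 1)   [0·168 + 1·105 = 105]
  168 = 1·105 + 63   → row C = row A − 1·row B = (63, 1, −1)   [check: 1·168 − 1·105 = 63]
  105 = 1·63 + 42   → row D = row B − 1·row C = (42, −1, 2)   [check: −1·168 + 2·105 = 42]
  63 = 1·42 + 21   → row E = row C − 1·row D = (21, 2, −3)   [check: 2·168 − 3·105 = 21]
  42 = 2·21 + 0   → remainder 0, stop. gcd = 21 (last nonzero row E).
So gcd(105, 168) = 21, with Bézout identity 2·168 − 3·105 = 21. Containment (⊇): the Bézout identity exhibits 21 as an element of (105, 168), giving (21) ⊆ (105, 168). Containment (⊆): since 21 | 105 and 21 | 168 (105 = 21·5, 168 = 21·8), every Z-linear combination of 105 and 168 is divisible by 21, so (105, 168) ⊆ (21). Therefore (105, 168) = (21), d = 21.

Final answer: (105, 168) = (21); d = 21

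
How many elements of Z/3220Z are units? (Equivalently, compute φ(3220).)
An element a ∈ Z/3220Z is a unit iff gcd(a, 3220) = 1, so the number of units is φ(3220). φ is multiplicative, with φ(p^e) = p^e − p^(e−1). Factorise 3220 = 2^2 · 5 · 7 · 23. Then
  φ(3220) = (2^2 − 2^1) · (5 − 1) · (7 − 1) · (23 − 1) = 2 · 4 · 6 · 22 = 1056.

Final answer: Z/3220Z has φ(3220) = 1056 units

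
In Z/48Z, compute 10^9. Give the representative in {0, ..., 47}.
16

Use repeated squaring. Binary(9) = 1001. Walk through the bits of the exponent 9 left-to-right: at each bit after the leading one, square the running value, then multiply by 10 if the bit is 1 (always reducing mod 48):
  bit 1 = 1 (leading): start with 10.
  bit 2 = 0: square 10^2 = 100 ≡ 4 (mod 48).
  bit 3 = 0: square 4^2 = 16 (mod 48).
  bit 4 = 1: square 16^2 = 256 ≡ 16; bit is 1, so multiply 16·10 = 160 ≡ 16 (mod 48).
Final value: 10^9 ≡ 16 (mod 48).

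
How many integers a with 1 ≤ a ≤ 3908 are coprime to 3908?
The number of a ∈ {1, ..., 3908} with gcd(a, 3908) = 1 is by definition Euler's totient φ(3908). φ is multiplicative, with φ(p^e) = p^e − p^(e−1). Factorise 3908 = 2^2 · 977. Then
  φ(3908) = (2^2 − 2^1) · (977 − 1) = 2 · 976 = 1952.
So there are 1952 such integers.

Final answer: 1952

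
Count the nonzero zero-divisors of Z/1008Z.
In Z/1008Z each nonzero element is either a unit (gcd with 1008 is 1) or a zero-divisor (gcd > 1). The number of units is φ(1008): factorise 1008 = 2^4 · 3^2 · 7, so φ(1008) = (2^4 − 2^3) · (3^2 − 3^1) · (7 − 1) = 8 · 6 · 6 = 288. The nonzero elements number 1008 − 1 = 1007. Hence the nonzero zero-divisors number 1007 − 288 = 719.

Final answer: Z/1008Z has 719 nonzero zero-divisors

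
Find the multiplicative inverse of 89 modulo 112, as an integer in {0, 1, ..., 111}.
89^(−1) ≡ 73 (mod 112)

Apply the extended Euclidean algorithm to (112, 89), tracking rows (r, s, t) with s·112 + t·89 = r. Each division r_prev = q·r_cur + r_new produces the new row as (previous row) − q·(current row):
  row A: (112, 1, 0)   [1·112 + 0·89 = 112]
  row B: (89, 0, 1)   [0·112 + 1·89 = 89]
  112 = 1·89 + 23   → row C = row A − 1·row B = (23, 1, −1)   [check: 1·112 − 1·89 = 23]
  89 = 3·23 + 20   → row D = row B − 3·row C = (20, −3, 4)   [check: −3·112 + 4·89 = 20]
  23 = 1·20 + 3   → row E = row C − 1·row D = (3, 4, −5)   [check: 4·112 − 5·89 = 3]
  20 = 6·3 + 2   → row F = row D − 6·row E = (2, −27, 34)   [check: −27·112 + 34·89 = 2]
  3 = 1·2 + 1   → row G = row E − 1·row F = (1, 31, −39)   [check: 31·112 − 39·89 = 1]
  2 = 2·1 + 0   → remainder 0, stop. gcd = 1 (last nonzero row G).
The gcd is 1, so 89 is invertible mod 112. The last nonzero row gives 31·112 − 39·89 = 1, so t = −39. So 89^(−1) ≡ −39 ≡ 73 (mod 112). Verify: 89 · 73 = 6497 ≡ 1 (mod 112). ✓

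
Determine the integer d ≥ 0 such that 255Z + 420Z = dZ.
In the PID Z, (a, b) is generated by gcd(a, b). Compute gcd(420, 255) with the extended Euclidean algorithm, tracking rows (r, s, t) with s·420 + t·255 = r:
  row A: (420, 1, 0)   [1·420 + 0·255 = 420]
  row B: (255, 0, 1)   [0·420 + 1·255 = 255]
  420 = 1·255 + 165   → row C = row A − 1·row B = (165, 1, −1)   [check: 1·420 − 1·255 = 165]
  255 = 1·165 + 90   → row D = row B − 1·row C = (90, −1, 2)   [check: −1·420 + 2·255 = 90]
  165 = 1·90 + 75   → row E = row C − 1·row D = (75, 2, −3)   [check: 2·420 − 3·255 = 75]
  90 = 1·75 + 15   → row F = row D − 1·row E = (15, −3, 5)   [check: −3·420 + 5·255 = 15]
  75 = 5·15 + 0   → remainder 0, stop. gcd = 15 (last nonzero row F).
So gcd(255, 420) = 15, with Bézout identity −3·420 + 5·255 = 15. Containment (⊇): the Bézout identity exhibits 15 as an element of (255, 420), giving (15) ⊆ (255, 420). Containment (⊆): since 15 | 255 and 15 | 420 (255 = 15·17, 420 = 15·28), every Z-linear combination of 255 and 420 is divisible by 15, so (255, 420) ⊆ (15). Therefore (255, 420) = (15), d = 15.

Final answer: (255, 420) = (15); d = 15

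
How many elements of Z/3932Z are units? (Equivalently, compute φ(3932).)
Z/3932Z has φ(3932) = 1964 units

An element a ∈ Z/3932Z is a unit iff gcd(a, 3932) = 1, so the number of units is φ(3932). φ is multiplicative, with φ(p^e) = p^e − p^(e−1). Factorise 3932 = 2^2 · 983. Then
  φ(3932) = (2^2 − 2^1) · (983 − 1) = 2 · 982 = 1964.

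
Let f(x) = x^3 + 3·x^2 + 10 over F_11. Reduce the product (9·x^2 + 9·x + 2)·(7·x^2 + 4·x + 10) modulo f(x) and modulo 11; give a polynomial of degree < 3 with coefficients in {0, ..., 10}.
a · b ≡ 3·x^2 + 7·x + 7 (mod f(x))

Multiply as integer polynomials: a · b = 63·x^4 + 99·x^3 + 140·x^2 + 98·x + 20. Reducing coefficients mod 11: a · b ≡ 8·x^4 + 8·x^2 + 10·x + 9. Now divide by f(x) = x^3 + 3·x^2 + 10 in F_11[x], eliminating the leading term at each step:
  leading term 8·x^4: subtract (8·x)·f(x) = 8·x^4 + 2·x^3 + 3·x, leaving 9·x^3 + 8·x^2 + 7·x + 9 (coefficients mod 11)
  leading term 9·x^3: subtract (9)·f(x) = 9·x^3 + 5·x^2 + 2, leaving 3·x^2 + 7·x + 7 (coefficients mod 11)
The degree is now < 3, so this is the remainder. Hence a · b ≡ 3·x^2 + 7·x + 7 in F_11[x]/(f).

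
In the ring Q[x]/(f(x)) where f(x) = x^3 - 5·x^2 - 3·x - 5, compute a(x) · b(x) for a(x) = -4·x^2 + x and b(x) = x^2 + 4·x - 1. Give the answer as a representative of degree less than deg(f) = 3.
a · b ≡ -179·x^2 - 126·x - 175 (mod f(x))

First multiply in Q[x] without reducing: a · b = -4·x^4 - 15·x^3 + 8·x^2 - x. Now divide by f(x) = x^3 - 5·x^2 - 3·x - 5, eliminating the leading term at each step:
  leading term -4·x^4: subtract (-4·x)·f(x) = -4·x^4 + 20·x^3 + 12·x^2 + 20·x, leaving -35·x^3 - 4·x^2 - 21·x
  leading term -35·x^3: subtract (-35)·f(x) = -35·x^3 + 175·x^2 + 105·x + 175, leaving -179·x^2 - 126·x - 175
The degree is now < 3, so this is the remainder. Hence a · b ≡ -179·x^2 - 126·x - 175 in Q[x]/(f).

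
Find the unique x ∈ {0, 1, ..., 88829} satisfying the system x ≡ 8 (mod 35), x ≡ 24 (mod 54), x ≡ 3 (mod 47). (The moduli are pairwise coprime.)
x ≡ 30318 (mod 88830); the representative in [0, 88830) is 30318

The moduli 35, 54, 47 are pairwise coprime, so by the CRT there is a unique solution mod 35·54·47 = 88830.
Solve by successive substitution. Start with x ≡ 8 (mod 35).
  Combine with x ≡ 24 (mod 54): write x = 8 + 35·t and require 8 + 35·t ≡ 24 (mod 54), i.e. 35·t ≡ 24 − 8 ≡ 16 (mod 54). Since 35^(−1) ≡ 17 (mod 54), t ≡ 17·16 ≡ 2 (mod 54). So x ≡ 8 + 35·2 = 78 (mod 1890).
  Combine with x ≡ 3 (mod 47): write x = 78 + 1890·t and require 78 + 1890·t ≡ 3 (mod 47), i.e. 1890·t ≡ 3 − 78 ≡ 19 (mod 47). Since 1890^(−1) ≡ 33 (mod 47) (1890 ≡ 10 (mod 47)), t ≡ 33·19 ≡ 16 (mod 47). So x ≡ 78 + 1890·16 = 30318 (mod 88830).
Unique solution in [0, 88830): x = 30318.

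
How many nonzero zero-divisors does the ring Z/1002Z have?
Z/1002Z has 669 nonzero zero-divisors

In Z/1002Z each nonzero element is either a unit (gcd with 1002 is 1) or a zero-divisor (gcd > 1). The number of units is φ(1002): factorise 1002 = 2 · 3 · 167, so φ(1002) = (2 − 1) · (3 − 1) · (167 − 1) = 1 · 2 · 166 = 332. The nonzero elements number 1002 − 1 = 1001. Hence the nonzero zero-divisors number 1001 − 332 = 669.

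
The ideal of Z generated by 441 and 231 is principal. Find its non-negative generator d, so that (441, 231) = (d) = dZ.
(441, 231) = (21); d = 21

In the PID Z, (a, b) is generated by gcd(a, b). Compute gcd(441, 231) with the extended Euclidean algorithm, tracking rows (r, s, t) with s·441 + t·231 = r:
  row A: (441, 1, 0)   [1·441 + 0·231 = 441]
  row B: (231, 0, 1)   [0·441 + 1·231 = 231]
  441 = 1·231 + 210   → row C = row A − 1·row B = (210, 1, −1)   [check: 1·441 − 1·231 = 210]
  231 = 1·210 + 21   → row D = row B − 1·row C = (21, −1, 2)   [check: −1·441 + 2·231 = 21]
  210 = 10·21 + 0   → remainder 0, stop. gcd = 21 (last nonzero row D).
So gcd(441, 231) = 21, with Bézout identity −1·441 + 2·231 = 21. Containment (⊇): the Bézout identity exhibits 21 as an element of (441, 231), giving (21) ⊆ (441, 231). Containment (⊆): since 21 | 441 and 21 | 231 (441 = 21·21, 231 = 21·11), every Z-linear combination of 441 and 231 is divisible by 21, so (441, 231) ⊆ (21). Therefore (441, 231) = (21), d = 21.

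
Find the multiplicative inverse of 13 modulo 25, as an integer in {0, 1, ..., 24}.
13^(−1) ≡ 2 (mod 25)

Apply the extended Euclidean algorithm to (25, 13), tracking rows (r, s, t) with s·25 + t·13 = r. Each division r_prev = q·r_cur + r_new produces the new row as (previous row) − q·(current row):
  row A: (25, 1, 0)   [1·25 + 0·13 = 25]
  row B: (13, 0, 1)   [0·25 + 1·13 = 13]
  25 = 1·13 + 12   → row C = row A − 1·row B = (12, 1, −1)   [check: 1·25 − 1·13 = 12]
  13 = 1·12 + 1   → row D = row B − 1·row C = (1, −1, 2)   [check: −1·25 + 2·13 = 1]
  12 = 12·1 + 0   → remainder 0, stop. gcd = 1 (last nonzero row D).
The gcd is 1, so 13 is invertible mod 25. The last nonzero row gives −1·25 + 2·13 = 1, so t = 2. So 13^(−1) ≡ 2 (mod 25). Verify: 13 · 2 = 26 ≡ 1 (mod 25). ✓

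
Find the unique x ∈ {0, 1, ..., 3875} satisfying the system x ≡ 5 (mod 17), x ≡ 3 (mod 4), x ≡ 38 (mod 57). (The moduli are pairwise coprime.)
x ≡ 2147 (mod 3876); the representative in [0, 3876) is 2147

The moduli 17, 4, 57 are pairwise coprime, so by the CRT there is a unique solution mod 17·4·57 = 3876.
Solve by successive substitution. Start with x ≡ 5 (mod 17).
  Combine with x ≡ 3 (mod 4): write x = 5 + 17·t and require 5 + 17·t ≡ 3 (mod 4), i.e. 17·t ≡ 3 − 5 ≡ 2 (mod 4). Since 17^(−1) ≡ 1 (mod 4) (17 ≡ 1 (mod 4)), t ≡ 1·2 ≡ 2 (mod 4). So x ≡ 5 + 17·2 = 39 (mod 68).
  Combine with x ≡ 38 (mod 57): write x = 39 + 68·t and require 39 + 68·t ≡ 38 (mod 57), i.e. 68·t ≡ 38 − 39 ≡ 56 (mod 57). Since 68^(−1) ≡ 26 (mod 57) (68 ≡ 11 (mod 57)), t ≡ 26·56 ≡ 31 (mod 57). So x ≡ 39 + 68·31 = 2147 (mod 3876).
Unique solution in [0, 3876): x = 2147.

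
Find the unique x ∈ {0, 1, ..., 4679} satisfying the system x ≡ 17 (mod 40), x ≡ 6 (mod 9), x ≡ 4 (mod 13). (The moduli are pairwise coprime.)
The moduli 40, 9, 13 are pairwise coprime, so by the CRT there is a unique solution mod 40·9·13 = 4680.
Solve by successive substitution. Start with x ≡ 17 (mod 40).
  Combine with x ≡ 6 (mod 9): write x = 17 + 40·t and require 17 + 40·t ≡ 6 (mod 9), i.e. 40·t ≡ 6 − 17 ≡ 7 (mod 9). Since 40^(−1) ≡ 7 (mod 9) (40 ≡ 4 (mod 9)), t ≡ 7·7 ≡ 4 (mod 9). So x ≡ 17 + 40·4 = 177 (mod 360).
  Combine with x ≡ 4 (mod 13): write x = 177 + 360·t and require 177 + 360·t ≡ 4 (mod 13), i.e. 360·t ≡ 4 − 177 ≡ 9 (mod 13). Since 360^(−1) ≡ 3 (mod 13) (360 ≡ 9 (mod 13)), t ≡ 3·9 ≡ 1 (mod 13). So x ≡ 177 + 360·1 = 537 (mod 4680).
Unique solution in [0, 4680): x = 537.

Final answer: x ≡ 537 (mod 4680); the representative in [0, 4680) is 537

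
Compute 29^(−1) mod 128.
Apply the extended Euclidean algorithm to (128, 29), tracking rows (r, s, t) with s·128 + t·29 = r. Each division r_prev = q·r_cur + r_new produces the new row as (previous row) − q·(current row):
  row A: (128, 1, 0)   [1·128 + 0·29 = 128]
  row B: (29, 0, 1)   [0·128 + 1·29 = 29]
  128 = 4·29 + 12   → row C = row A − 4·row B = (12, 1, −4)   [check: 1·128 − 4·29 = 12]
  29 = 2·12 + 5   → row D = row B − 2·row C = (5, −2, 9)   [check: −2·128 + 9·29 = 5]
  12 = 2·5 + 2   → row E = row C − 2·row D = (2, 5, −22)   [check: 5·128 − 22·29 = 2]
  5 = 2·2 + 1   → row F = row D − 2·row E = (1, −12, 53)   [check: −12·128 + 53·29 = 1]
  2 = 2·1 + 0   → remainder 0, stop. gcd = 1 (last nonzero row F).
The gcd is 1, so 29 is invertible mod 128. The last nonzero row gives −12·128 + 53·29 = 1, so t = 53. So 29^(−1) ≡ 53 (mod 128). Verify: 29 · 53 = 1537 ≡ 1 (mod 128). ✓

Final answer: 29^(−1) ≡ 53 (mod 128)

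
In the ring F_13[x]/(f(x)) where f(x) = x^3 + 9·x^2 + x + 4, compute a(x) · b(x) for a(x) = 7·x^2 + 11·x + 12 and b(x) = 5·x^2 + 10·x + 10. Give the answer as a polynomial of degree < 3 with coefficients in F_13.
Multiply as integer polynomials: a · b = 35·x^4 + 125·x^3 + 240·x^2 + 230·x + 120. Reducing coefficients mod 13: a · b ≡ 9·x^4 + 8·x^3 + 6·x^2 + 9·x + 3. Now divide by f(x) = x^3 + 9·x^2 + x + 4 in F_13[x], eliminating the leading term at each step:
  leading term 9·x^4: subtract (9·x)·f(x) = 9·x^4 + 3·x^3 + 9·x^2 + 10·x, leaving 5·x^3 + 10·x^2 + 12·x + 3 (coefficients mod 13)
  leading term 5·x^3: subtract (5)·f(x) = 5·x^3 + 6·x^2 + 5·x + 7, leaving 4·x^2 + 7·x + 9 (coefficients mod 13)
The degree is now < 3, so this is the remainder. Hence a · b ≡ 4·x^2 + 7·x + 9 in F_13[x]/(f).

Final answer: a · b ≡ 4·x^2 + 7·x + 9 (mod f(x))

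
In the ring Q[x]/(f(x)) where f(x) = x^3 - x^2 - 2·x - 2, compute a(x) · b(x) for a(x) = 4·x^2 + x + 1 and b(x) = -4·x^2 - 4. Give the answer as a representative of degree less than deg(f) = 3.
First multiply in Q[x] without reducing: a · b = -16·x^4 - 4·x^3 - 20·x^2 - 4·x - 4. Now divide by f(x) = x^3 - x^2 - 2·x - 2, eliminating the leading term at each step:
  leading term -16·x^4: subtract (-16·x)·f(x) = -16·x^4 + 16·x^3 + 32·x^2 + 32·x, leaving -20·x^3 - 52·x^2 - 36·x - 4
  leading term -20·x^3: subtract (-20)·f(x) = -20·x^3 + 20·x^2 + 40·x + 40, leaving -72·x^2 - 76·x - 44
The degree is now < 3, so this is the remainder. Hence a · b ≡ -72·x^2 - 76·x - 44 in Q[x]/(f).

Final answer: a · b ≡ -72·x^2 - 76·x - 44 (mod f(x))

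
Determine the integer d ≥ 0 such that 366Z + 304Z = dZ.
(366, 304) = (2); d = 2

In the PID Z, (a, b) is generated by gcd(a, b). Compute gcd(366, 304) with the extended Euclidean algorithm, tracking rows (r, s, t) with s·366 + t·304 = r:
  row A: (366, 1, 0)   [1·366 + 0·304 = 366]
  row B: (304, 0, 1)   [0·366 + 1·304 = 304]
  366 = 1·304 + 62   → row C = row A − 1·row B = (62, 1, −1)   [check: 1·366 − 1·304 = 62]
  304 = 4·62 + 56   → row D = row B − 4·row C = (56, −4, 5)   [check: −4·366 + 5·304 = 56]
  62 = 1·56 + 6   → row E = row C − 1·row D = (6, 5, −6)   [check: 5·366 − 6·304 = 6]
  56 = 9·6 + 2   → row F = row D − 9·row E = (2, −49, 59)   [check: −49·366 + 59·304 = 2]
  6 = 3·2 + 0   → remainder 0, stop. gcd = 2 (last nonzero row F).
So gcd(366, 304) = 2, with Bézout identity −49·366 + 59·304 = 2. Containment (⊇): the Bézout identity exhibits 2 as an element of (366, 304), giving (2) ⊆ (366, 304). Containment (⊆): since 2 | 366 and 2 | 304 (366 = 2·183, 304 = 2·152), every Z-linear combination of 366 and 304 is divisible by 2, so (366, 304) ⊆ (2). Therefore (366, 304) = (2), d = 2.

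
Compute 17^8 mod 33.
4

Use repeated squaring. Binary(8) = 1000. Walk through the bits of the exponent 8 left-to-right: at each bit after the leading one, square the running value, then multiply by 17 if the bit is 1 (always reducing mod 33):
  bit 1 = 1 (leading): start with 17.
  bit 2 = 0: square 17^2 = 289 ≡ 25 (mod 33).
  bit 3 = 0: square 25^2 = 625 ≡ 31 (mod 33).
  bit 4 = 0: square 31^2 = 961 ≡ 4 (mod 33).
Final value: 17^8 ≡ 4 (mod 33).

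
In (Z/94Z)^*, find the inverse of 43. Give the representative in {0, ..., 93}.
43^(−1) ≡ 35 (mod 94)

Apply the extended Euclidean algorithm to (94, 43), tracking rows (r, s, t) with s·94 + t·43 = r. Each division r_prev = q·r_cur + r_new produces the new row as (previous row) − q·(current row):
  row A: (94, 1, 0)   [1·94 + 0·43 = 94]
  row B: (43, 0, 1)   [0·94 + 1·43 = 43]
  94 = 2·43 + 8   → row C = row A − 2·row B = (8, 1, −2)   [check: 1·94 − 2·43 = 8]
  43 = 5·8 + 3   → row D = row B − 5·row C = (3, −5, 11)   [check: −5·94 + 11·43 = 3]
  8 = 2·3 + 2   → row E = row C − 2·row D = (2, 11, −24)   [check: 11·94 − 24·43 = 2]
  3 = 1·2 + 1   → row F = row D − 1·row E = (1, −16, 35)   [check: −16·94 + 35·43 = 1]
  2 = 2·1 + 0   → remainder 0, stop. gcd = 1 (last nonzero row F).
The gcd is 1, so 43 is invertible mod 94. The last nonzero row gives −16·94 + 35·43 = 1, so t = 35. So 43^(−1) ≡ 35 (mod 94). Verify: 43 · 35 = 1505 ≡ 1 (mod 94). ✓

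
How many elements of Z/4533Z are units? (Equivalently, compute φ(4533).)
Z/4533Z has φ(4533) = 3020 units

An element a ∈ Z/4533Z is a unit iff gcd(a, 4533) = 1, so the number of units is φ(4533). φ is multiplicative, with φ(p^e) = p^e − p^(e−1). Factorise 4533 = 3 · 1511. Then
  φ(4533) = (3 − 1) · (1511 − 1) = 2 · 1510 = 3020.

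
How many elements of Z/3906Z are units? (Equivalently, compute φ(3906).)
An element a ∈ Z/3906Z is a unit iff gcd(a, 3906) = 1, so the number of units is φ(3906). φ is multiplicative, with φ(p^e) = p^e − p^(e−1). Factorise 3906 = 2 · 3^2 · 7 · 31. Then
  φ(3906) = (2 − 1) · (3^2 − 3^1) · (7 − 1) · (31 − 1) = 1 · 6 · 6 · 30 = 1080.

Final answer: Z/3906Z has φ(3906) = 1080 units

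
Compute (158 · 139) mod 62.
Reduce the factors first: 158 ≡ 34, 139 ≡ 15 (mod 62), so 158 · 139 ≡ 34 · 15 (mod 62). 34 · 15 = 510. Dividing by 62: 510 = 8·62 + 14. So (158 · 139) mod 62 = 14.

Final answer: 14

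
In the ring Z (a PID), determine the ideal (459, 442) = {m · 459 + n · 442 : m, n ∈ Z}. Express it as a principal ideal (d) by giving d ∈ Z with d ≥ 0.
(459, 442) = (17); d = 17

In the PID Z, (a, b) is generated by gcd(a, b). Compute gcd(459, 442) with the extended Euclidean algorithm, tracking rows (r, s, t) with s·459 + t·442 = r:
  row A: (459, 1, 0)   [1·459 + 0·442 = 459]
  row B: (442, 0, 1)   [0·459 + 1·442 = 442]
  459 = 1·442 + 17   → row C = row A − 1·row B = (17, 1, −1)   [check: 1·459 − 1·442 = 17]
  442 = 26·17 + 0   → remainder 0, stop. gcd = 17 (last nonzero row C).
So gcd(459, 442) = 17, with Bézout identity 1·459 − 1·442 = 17. Containment (⊇): the Bézout identity exhibits 17 as an element of (459, 442), giving (17) ⊆ (459, 442). Containment (⊆): since 17 | 459 and 17 | 442 (459 = 17·27, 442 = 17·26), every Z-linear combination of 459 and 442 is divisible by 17, so (459, 442) ⊆ (17). Therefore (459, 442) = (17), d = 17.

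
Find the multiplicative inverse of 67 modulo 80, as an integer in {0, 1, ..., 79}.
67^(−1) ≡ 43 (mod 80)

Apply the extended Euclidean algorithm to (80, 67), tracking rows (r, s, t) with s·80 + t·67 = r. Each division r_prev = q·r_cur + r_new produces the new row as (previous row) − q·(current row):
  row A: (80, 1, 0)   [1·80 + 0·67 = 80]
  row B: (67, 0, 1)   [0·80 + 1·67 = 67]
  80 = 1·67 + 13   → row C = row A − 1·row B = (13, 1, −1)   [check: 1·80 − 1·67 = 13]
  67 = 5·13 + 2   → row D = row B − 5·row C = (2, −5, 6)   [check: −5·80 + 6·67 = 2]
  13 = 6·2 + 1   → row E = row C − 6·row D = (1, 31, −37)   [check: 31·80 − 37·67 = 1]
  2 = 2·1 + 0   → remainder 0, stop. gcd = 1 (last nonzero row E).
The gcd is 1, so 67 is invertible mod 80. The last nonzero row gives 31·80 − 37·67 = 1, so t = −37. So 67^(−1) ≡ −37 ≡ 43 (mod 80). Verify: 67 · 43 = 2881 ≡ 1 (mod 80). ✓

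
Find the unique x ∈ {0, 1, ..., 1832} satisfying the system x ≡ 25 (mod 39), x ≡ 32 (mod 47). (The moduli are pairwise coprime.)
x ≡ 220 (mod 1833); the representative in [0, 1833) is 220

The moduli 39, 47 are pairwise coprime, so by the CRT there is a unique solution mod 39·47 = 1833.
Solve by successive substitution. Start with x ≡ 25 (mod 39).
  Combine with x ≡ 32 (mod 47): write x = 25 + 39·t and require 25 + 39·t ≡ 32 (mod 47), i.e. 39·t ≡ 32 − 25 ≡ 7 (mod 47). Since 39^(−1) ≡ 41 (mod 47), t ≡ 41·7 ≡ 5 (mod 47). So x ≡ 25 + 39·5 = 220 (mod 1833).
Unique solution in [0, 1833): x = 220.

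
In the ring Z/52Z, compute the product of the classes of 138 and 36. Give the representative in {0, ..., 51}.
Reduce the factors first: 138 ≡ 34 (mod 52), so 138 · 36 ≡ 34 · 36 (mod 52). 34 · 36 = 1224. Dividing by 52: 1224 = 23·52 + 28. So (138 · 36) mod 52 = 28.

Final answer: 28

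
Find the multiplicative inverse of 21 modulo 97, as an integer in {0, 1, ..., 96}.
21^(−1) ≡ 37 (mod 97)

Apply the extended Euclidean algorithm to (97, 21), tracking rows (r, s, t) with s·97 + t·21 = r. Each division r_prev = q·r_cur + r_new produces the new row as (previous row) − q·(current row):
  row A: (97, 1, 0)   [1·97 + 0·21 = 97]
  row B: (21, 0, 1)   [0·97 + 1·21 = 21]
  97 = 4·21 + 13   → row C = row A − 4·row B = (13, 1, −4)   [check: 1·97 − 4·21 = 13]
  21 = 1·13 + 8   → row D = row B − 1·row C = (8, −1, 5)   [check: −1·97 + 5·21 = 8]
  13 = 1·8 + 5   → row E = row C − 1·row D = (5, 2, −9)   [check: 2·97 − 9·21 = 5]
  8 = 1·5 + 3   → row F = row D − 1·row E = (3, −3, 14)   [check: −3·97 + 14·21 = 3]
  5 = 1·3 + 2   → row G = row E − 1·row F = (2, 5, −23)   [check: 5·97 − 23·21 = 2]
  3 = 1·2 + 1   → row H = row F − 1·row G = (1, −8, 37)   [check: −8·97 + 37·21 = 1]
  2 = 2·1 + 0   → remainder 0, stop. gcd = 1 (last nonzero row H).
The gcd is 1, so 21 is invertible mod 97. The last nonzero row gives −8·97 + 37·21 = 1, so t = 37. So 21^(−1) ≡ 37 (mod 97). Verify: 21 · 37 = 777 ≡ 1 (mod 97). ✓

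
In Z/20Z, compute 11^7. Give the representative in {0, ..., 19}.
11

Use repeated squaring. Binary(7) = 111. Walk through the bits of the exponent 7 left-to-right: at each bit after the leading one, square the running value, then multiply by 11 if the bit is 1 (always reducing mod 20):
  bit 1 = 1 (leading): start with 11.
  bit 2 = 1: square 11^2 = 121 ≡ 1; bit is 1, so multiply 1·11 = 11 (mod 20).
  bit 3 = 1: square 11^2 = 121 ≡ 1; bit is 1, so multiply 1·11 = 11 (mod 20).
Final value: 11^7 ≡ 11 (mod 20).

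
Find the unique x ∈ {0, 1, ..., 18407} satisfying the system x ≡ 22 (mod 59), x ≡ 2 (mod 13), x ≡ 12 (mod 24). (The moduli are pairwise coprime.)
The moduli 59, 13, 24 are pairwise coprime, so by the CRT there is a unique solution mod 59·13·24 = 18408.
Solve by successive substitution. Start with x ≡ 22 (mod 59).
  Combine with x ≡ 2 (mod 13): write x = 22 + 59·t and require 22 + 59·t ≡ 2 (mod 13), i.e. 59·t ≡ 2 − 22 ≡ 6 (mod 13). Since 59^(−1) ≡ 2 (mod 13) (59 ≡ 7 (mod 13)), t ≡ 2·6 ≡ 12 (mod 13). So x ≡ 22 + 59·12 = 730 (mod 767).
  Combine with x ≡ 12 (mod 24): write x = 730 + 767·t and require 730 + 767·t ≡ 12 (mod 24), i.e. 767·t ≡ 12 − 730 ≡ 2 (mod 24). Since 767^(−1) ≡ 23 (mod 24) (767 ≡ 23 (mod 24)), t ≡ 23·2 ≡ 22 (mod 24). So x ≡ 730 + 767·22 = 17604 (mod 18408).
Unique solution in [0, 18408): x = 17604.

Final answer: x ≡ 17604 (mod 18408); the representative in [0, 18408) is 17604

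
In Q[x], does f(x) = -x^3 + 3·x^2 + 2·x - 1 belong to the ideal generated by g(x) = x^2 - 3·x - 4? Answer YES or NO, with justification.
In Q[x] the ideal (g) consists of all multiples of g, so f ∈ (g) iff g | f, i.e. iff the remainder of f on division by g is 0. Divide f by g (g is monic, so eliminate the leading term of the running remainder at each step):
  leading term -x^3: subtract (-x)·g(x) = -x^3 + 3·x^2 + 4·x, leaving -2·x - 1
The remainder r(x) = -2·x - 1 ≠ 0 (and deg r < deg g), so g ∤ f, i.e. f ∉ (g).

Final answer: NO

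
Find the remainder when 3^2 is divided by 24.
9

Use repeated squaring. Binary(2) = 10. Walk through the bits of the exponent 2 left-to-right: at each bit after the leading one, square the running value, then multiply by 3 if the bit is 1 (always reducing mod 24):
  bit 1 = 1 (leading): start with 3.
  bit 2 = 0: square 3^2 = 9 (mod 24).
Final value: 3^2 ≡ 9 (mod 24).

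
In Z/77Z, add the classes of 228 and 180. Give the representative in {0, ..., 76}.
Reduce the summands first: 228 ≡ 74, 180 ≡ 26 (mod 77), so 228 + 180 ≡ 74 + 26 (mod 77). 74 + 26 = 100; 100 = 1·77 + 23, so (228 + 180) mod 77 = 23.

Final answer: 23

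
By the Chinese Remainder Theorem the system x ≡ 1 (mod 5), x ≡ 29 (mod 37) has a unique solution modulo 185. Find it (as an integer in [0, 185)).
x ≡ 66 (mod 185); the representative in [0, 185) is 66

The moduli 5, 37 are pairwise coprime, so by the CRT there is a unique solution mod 5·37 = 185.
Solve by successive substitution. Start with x ≡ 1 (mod 5).
  Combine with x ≡ 29 (mod 37): write x = 1 + 5·t and require 1 + 5·t ≡ 29 (mod 37), i.e. 5·t ≡ 29 − 1 ≡ 28 (mod 37). Since 5^(−1) ≡ 15 (mod 37), t ≡ 15·28 ≡ 13 (mod 37). So x ≡ 1 + 5·13 = 66 (mod 185).
Unique solution in [0, 185): x = 66.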